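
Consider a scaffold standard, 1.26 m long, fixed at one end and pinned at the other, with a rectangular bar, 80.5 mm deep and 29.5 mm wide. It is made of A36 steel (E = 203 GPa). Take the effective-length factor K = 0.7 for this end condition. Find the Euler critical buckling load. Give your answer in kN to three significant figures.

P_cr ≈ 444 kN

Buckling occurs about the weak axis: I_min = h·b³/12 with b = 29.5 mm (the shorter side).
I_min = 80.5×29.5³/12 = 1.722×10^5 mm⁴
I = 1.722×10^5 mm⁴ = 1.722×10^-7 m⁴
Effective length L_e = K·L = 0.7 × 1.26 = 0.8820 m
P_cr = π²EI / L_e² = π² × 203×10⁹ × 1.722×10^-7 / 0.8820² = 4.435×10^5 N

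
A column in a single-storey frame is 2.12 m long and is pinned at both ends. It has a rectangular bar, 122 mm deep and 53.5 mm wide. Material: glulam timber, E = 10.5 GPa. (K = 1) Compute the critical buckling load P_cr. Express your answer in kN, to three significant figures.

Buckling occurs about the weak axis: I_min = h·b³/12 with b = 53.5 mm (the shorter side).
I_min = 122×53.5³/12 = 1.557×10^6 mm⁴
I = 1.557×10^6 mm⁴ = 1.557×10^-6 m⁴
Effective length L_e = K·L = 1 × 2.12 = 2.120 m
P_cr = π²EI / L_e² = π² × 10.5×10⁹ × 1.557×10^-6 / 2.120² = 3.590×10^4 N

P_cr ≈ 35.9 kN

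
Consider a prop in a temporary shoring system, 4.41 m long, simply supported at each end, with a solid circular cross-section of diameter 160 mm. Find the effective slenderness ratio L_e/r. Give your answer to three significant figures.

For a solid circle r = d/4 = 160/4 = 40.00 mm
L_e = K·L = 1 × 4.41 m = 4.410 m = 4410.0 mm
λ = L_e / r_min = 4410.0 / 40.00 = 110

λ ≈ 110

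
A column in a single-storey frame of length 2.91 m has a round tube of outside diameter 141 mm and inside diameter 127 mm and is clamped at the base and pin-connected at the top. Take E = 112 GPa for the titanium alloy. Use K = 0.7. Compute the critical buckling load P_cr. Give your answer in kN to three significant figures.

d_o = 141 mm, d_i = 127 mm
I = π(d_o⁴ − d_i⁴)/64 = π(141⁴ − 127.0⁴)/64 = 6.632×10^6 mm⁴
I = 6.632×10^6 mm⁴ = 6.632×10^-6 m⁴
Effective length L_e = K·L = 0.7 × 2.91 = 2.037 m
P_cr = π²EI / L_e² = π² × 112×10⁹ × 6.632×10^-6 / 2.037² = 1.767×10^6 N

P_cr ≈ 1770 kN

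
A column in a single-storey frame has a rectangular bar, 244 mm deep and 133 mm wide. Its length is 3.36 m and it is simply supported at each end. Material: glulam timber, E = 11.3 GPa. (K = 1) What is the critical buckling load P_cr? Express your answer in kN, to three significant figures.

Buckling occurs about the weak axis: I_min = h·b³/12 with b = 133 mm (the shorter side).
I_min = 244×133³/12 = 4.784×10^7 mm⁴
I = 4.784×10^7 mm⁴ = 4.784×10^-5 m⁴
Effective length L_e = K·L = 1 × 3.36 = 3.360 m
P_cr = π²EI / L_e² = π² × 11.3×10⁹ × 4.784×10^-5 / 3.360² = 4.726×10^5 N

P_cr ≈ 473 kN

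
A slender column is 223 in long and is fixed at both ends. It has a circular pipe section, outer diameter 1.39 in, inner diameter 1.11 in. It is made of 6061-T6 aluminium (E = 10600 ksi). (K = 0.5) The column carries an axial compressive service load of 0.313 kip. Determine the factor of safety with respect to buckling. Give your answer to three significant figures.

n ≈ 2.92

d_o = 1.39 in, d_i = 1.11 in
I = π(d_o⁴ − d_i⁴)/64 = π(1.39⁴ − 1.110⁴)/64 = 0.1087 in⁴
Effective length L_e = K·L = 0.5 × 223 = 111.5 in
P_cr = π²EI / L_e² = π² × 10600×10³ × 0.1087 / 111.5² = 914.9 lb
Factor of safety n = P_cr / P = 0.91493 / 0.313 = 2.92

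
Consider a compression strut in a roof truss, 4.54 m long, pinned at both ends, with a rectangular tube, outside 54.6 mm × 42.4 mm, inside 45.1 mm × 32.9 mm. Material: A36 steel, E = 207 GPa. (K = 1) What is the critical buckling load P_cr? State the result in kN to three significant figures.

P_cr ≈ 21.1 kN

Weak-axis I_min = (h_o·b_o³ − h_i·b_i³)/12 with b_o = 42.4, b_i = 32.90 mm (shorter outer/inner sides).
I_min = (54.6×42.4³ − 45.10×32.90³)/12 = 2.130×10^5 mm⁴
I = 2.130×10^5 mm⁴ = 2.130×10^-7 m⁴
Effective length L_e = K·L = 1 × 4.54 = 4.540 m
P_cr = π²EI / L_e² = π² × 207×10⁹ × 2.130×10^-7 / 4.540² = 2.111×10^4 N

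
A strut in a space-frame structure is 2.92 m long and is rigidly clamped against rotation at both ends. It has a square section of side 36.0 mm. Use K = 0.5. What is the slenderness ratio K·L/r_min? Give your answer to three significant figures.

I = a⁴/12 = 36.0⁴/12 = 1.400×10^5 mm⁴
A = 1.296×10^3 mm²;  r_min = √(I/A) = √(1.400×10^5/1.296×10^3) = 10.39 mm
L_e = K·L = 0.5 × 2.92 m = 1.460 m = 1460.0 mm
λ = L_e / r_min = 1460.0 / 10.39 = 140

λ ≈ 140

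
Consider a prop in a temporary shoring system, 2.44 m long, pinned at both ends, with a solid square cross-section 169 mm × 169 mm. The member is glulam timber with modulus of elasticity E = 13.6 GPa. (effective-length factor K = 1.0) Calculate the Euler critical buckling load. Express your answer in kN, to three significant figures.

P_cr ≈ 1530 kN

I = a⁴/12 = 169⁴/12 = 6.798×10^7 mm⁴
I = 6.798×10^7 mm⁴ = 6.798×10^-5 m⁴
Effective length L_e = K·L = 1 × 2.44 = 2.440 m
P_cr = π²EI / L_e² = π² × 13.6×10⁹ × 6.798×10^-5 / 2.440² = 1.533×10^6 N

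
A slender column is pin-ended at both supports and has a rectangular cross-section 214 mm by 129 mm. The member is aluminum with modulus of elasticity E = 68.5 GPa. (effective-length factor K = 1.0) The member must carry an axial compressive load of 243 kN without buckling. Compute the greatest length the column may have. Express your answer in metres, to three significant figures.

L_max ≈ 10.3 m

Buckling occurs about the weak axis: I_min = h·b³/12 with b = 129 mm (the shorter side).
I_min = 214×129³/12 = 3.828×10^7 mm⁴
I = 3.828×10^-5 m⁴
At the buckling limit P_cr = P = 2.430×10^5 N
From P_cr = π²EI/(K·L)²:  L = (1/K)·√(π²EI/P_cr) = (1/1)·√(π²×6.85×10^10×3.828×10^-5/2.430×10^5)
L = 10.3 m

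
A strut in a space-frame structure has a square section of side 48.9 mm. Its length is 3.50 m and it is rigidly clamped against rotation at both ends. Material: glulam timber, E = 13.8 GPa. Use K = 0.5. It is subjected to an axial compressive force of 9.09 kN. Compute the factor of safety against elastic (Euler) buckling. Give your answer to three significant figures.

n ≈ 2.33

I = a⁴/12 = 48.9⁴/12 = 4.765×10^5 mm⁴
I = 4.765×10^5 mm⁴ = 4.765×10^-7 m⁴
Effective length L_e = K·L = 0.5 × 3.50 = 1.750 m
P_cr = π²EI / L_e² = π² × 13.8×10⁹ × 4.765×10^-7 / 1.750² = 2.119×10^4 N
Factor of safety n = P_cr / P = 21.191 / 9.09 = 2.33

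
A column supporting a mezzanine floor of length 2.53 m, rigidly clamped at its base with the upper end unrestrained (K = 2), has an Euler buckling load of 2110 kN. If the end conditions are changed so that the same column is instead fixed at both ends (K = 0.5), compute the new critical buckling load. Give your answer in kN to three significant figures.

P_cr ∝ 1/K², so P_cr,new = P_cr,old × (K_old/K_new)² = 2110 × (2/0.5)²
= 2110 × 16.00 = 33800 kN

P_cr ≈ 33800 kN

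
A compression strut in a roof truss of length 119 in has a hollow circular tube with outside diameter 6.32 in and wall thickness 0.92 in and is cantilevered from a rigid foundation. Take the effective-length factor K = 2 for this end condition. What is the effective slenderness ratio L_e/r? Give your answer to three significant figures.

λ ≈ 123

Inner diameter d_i = 6.32 − 2×0.92 = 4.480 in
I = π(d_o⁴ − d_i⁴)/64 = π(6.32⁴ − 4.480⁴)/64 = 58.54 in⁴
A = 15.61 in²;  r_min = √(I/A) = √(58.54/15.61) = 1.937 in
L_e = K·L = 2 × 119 = 238.0 in
λ = L_e / r_min = 238.00 / 1.937 = 123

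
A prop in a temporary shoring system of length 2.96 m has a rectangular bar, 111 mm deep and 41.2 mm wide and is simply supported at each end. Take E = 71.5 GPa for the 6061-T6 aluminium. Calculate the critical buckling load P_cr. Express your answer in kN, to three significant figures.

Buckling occurs about the weak axis: I_min = h·b³/12 with b = 41.2 mm (the shorter side).
I_min = 111×41.2³/12 = 6.469×10^5 mm⁴
I = 6.469×10^5 mm⁴ = 6.469×10^-7 m⁴
Effective length L_e = K·L = 1 × 2.96 = 2.960 m
P_cr = π²EI / L_e² = π² × 71.5×10⁹ × 6.469×10^-7 / 2.960² = 5.210×10^4 N

P_cr ≈ 52.1 kN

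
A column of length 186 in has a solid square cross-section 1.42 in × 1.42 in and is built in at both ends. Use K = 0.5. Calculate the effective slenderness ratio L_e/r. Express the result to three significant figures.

I = a⁴/12 = 1.42⁴/12 = 0.3388 in⁴
A = 2.016 in²;  r_min = √(I/A) = √(0.3388/2.016) = 0.4099 in
L_e = K·L = 0.5 × 186 = 93.00 in
λ = L_e / r_min = 93.000 / 0.4099 = 227

λ ≈ 227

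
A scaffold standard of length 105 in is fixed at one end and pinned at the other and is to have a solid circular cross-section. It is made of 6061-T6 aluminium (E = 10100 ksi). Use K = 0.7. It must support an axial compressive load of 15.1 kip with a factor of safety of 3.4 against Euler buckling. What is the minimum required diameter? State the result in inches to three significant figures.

Required P_cr = n·P = 3.4 × 15.1 = 51.34 kip
L_e = K·L = 0.7 × 105 = 73.50 in
Required I = P_cr·L_e²/(π²E) = 5.134×10^4 × 73.50² / (π² × 1.01×10^7) = 2.782 in⁴
Solid circle: I = πd⁴/64  ⇒  d = (64I/π)^(1/4) = (64×2.782/π)^(1/4) = 2.74 in

d ≈ 2.74 in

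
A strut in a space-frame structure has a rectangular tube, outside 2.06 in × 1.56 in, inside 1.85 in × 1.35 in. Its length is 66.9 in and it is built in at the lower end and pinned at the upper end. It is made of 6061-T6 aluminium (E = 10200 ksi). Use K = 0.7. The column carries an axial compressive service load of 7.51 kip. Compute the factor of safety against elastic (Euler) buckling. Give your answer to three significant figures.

Weak-axis I_min = (h_o·b_o³ − h_i·b_i³)/12 with b_o = 1.56, b_i = 1.350 in (shorter outer/inner sides).
I_min = (2.06×1.56³ − 1.850×1.350³)/12 = 0.2724 in⁴
Effective length L_e = K·L = 0.7 × 66.9 = 46.83 in
P_cr = π²EI / L_e² = π² × 10200×10³ × 0.2724 / 46.83² = 1.250×10^4 lb
Factor of safety n = P_cr / P = 12.505 / 7.51 = 1.67

n ≈ 1.67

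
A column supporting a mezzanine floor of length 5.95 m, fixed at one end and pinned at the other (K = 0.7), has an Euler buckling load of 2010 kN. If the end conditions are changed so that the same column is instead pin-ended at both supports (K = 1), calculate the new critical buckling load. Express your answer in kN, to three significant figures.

P_cr ∝ 1/K², so P_cr,new = P_cr,old × (K_old/K_new)² = 2010 × (0.7/1)²
= 2010 × 0.4900 = 985 kN

P_cr ≈ 985 kN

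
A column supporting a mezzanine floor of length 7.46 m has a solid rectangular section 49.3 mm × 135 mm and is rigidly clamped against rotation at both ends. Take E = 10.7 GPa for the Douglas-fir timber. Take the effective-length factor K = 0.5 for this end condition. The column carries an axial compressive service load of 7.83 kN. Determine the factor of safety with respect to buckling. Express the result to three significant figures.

Buckling occurs about the weak axis: I_min = h·b³/12 with b = 49.3 mm (the shorter side).
I_min = 135×49.3³/12 = 1.348×10^6 mm⁴
I = 1.348×10^6 mm⁴ = 1.348×10^-6 m⁴
Effective length L_e = K·L = 0.5 × 7.46 = 3.730 m
P_cr = π²EI / L_e² = π² × 10.7×10⁹ × 1.348×10^-6 / 3.730² = 1.023×10^4 N
Factor of safety n = P_cr / P = 10.232 / 7.83 = 1.31

n ≈ 1.31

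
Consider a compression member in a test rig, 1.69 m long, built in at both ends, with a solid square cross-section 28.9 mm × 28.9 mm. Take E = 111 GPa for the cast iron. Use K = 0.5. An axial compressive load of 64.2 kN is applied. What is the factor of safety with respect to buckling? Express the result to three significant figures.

n ≈ 1.39

I = a⁴/12 = 28.9⁴/12 = 5.813×10^4 mm⁴
I = 5.813×10^4 mm⁴ = 5.813×10^-8 m⁴
Effective length L_e = K·L = 0.5 × 1.69 = 0.8450 m
P_cr = π²EI / L_e² = π² × 111×10⁹ × 5.813×10^-8 / 0.8450² = 8.919×10^4 N
Factor of safety n = P_cr / P = 89.191 / 64.2 = 1.39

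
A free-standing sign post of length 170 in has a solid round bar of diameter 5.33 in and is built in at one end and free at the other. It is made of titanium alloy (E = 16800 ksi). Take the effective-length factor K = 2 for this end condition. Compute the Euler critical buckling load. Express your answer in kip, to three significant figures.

P_cr ≈ 56.8 kip

I = πd⁴/64 = π×5.33⁴/64 = 39.62 in⁴
Effective length L_e = K·L = 2 × 170 = 340.0 in
P_cr = π²EI / L_e² = π² × 16800×10³ × 39.62 / 340.0² = 5.682×10^4 lb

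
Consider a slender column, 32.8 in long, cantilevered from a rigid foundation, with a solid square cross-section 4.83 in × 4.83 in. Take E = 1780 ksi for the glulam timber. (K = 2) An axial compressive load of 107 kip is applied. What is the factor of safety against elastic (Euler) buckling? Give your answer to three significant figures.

n ≈ 1.73

I = a⁴/12 = 4.83⁴/12 = 45.35 in⁴
Effective length L_e = K·L = 2 × 32.8 = 65.60 in
P_cr = π²EI / L_e² = π² × 1780×10³ × 45.35 / 65.60² = 1.851×10^5 lb
Factor of safety n = P_cr / P = 185.15 / 107 = 1.73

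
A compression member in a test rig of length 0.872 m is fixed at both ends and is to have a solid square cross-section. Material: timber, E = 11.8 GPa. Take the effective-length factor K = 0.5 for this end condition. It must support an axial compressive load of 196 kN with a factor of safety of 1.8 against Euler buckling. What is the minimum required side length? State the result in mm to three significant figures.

Required P_cr = n·P = 1.8 × 196 = 352.8 kN
L_e = K·L = 0.5 × 0.872 = 0.4360 m
Required I = P_cr·L_e²/(π²E) = 3.528×10^5 × 0.4360² / (π² × 1.18×10^10) = 5.759×10^-7 m⁴
I_req = 5.759×10^5 mm⁴
Solid square: I = a⁴/12  ⇒  a = (12I)^(1/4) = (12×5.759×10^5)^(1/4) = 51.3 mm

a ≈ 51.3 mm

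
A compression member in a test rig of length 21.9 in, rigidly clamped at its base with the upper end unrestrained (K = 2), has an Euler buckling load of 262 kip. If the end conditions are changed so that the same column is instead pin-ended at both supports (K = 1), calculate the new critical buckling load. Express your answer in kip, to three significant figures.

P_cr ∝ 1/K², so P_cr,new = P_cr,old × (K_old/K_new)² = 262 × (2/1)²
= 262 × 4.000 = 1050 kip

P_cr ≈ 1050 kip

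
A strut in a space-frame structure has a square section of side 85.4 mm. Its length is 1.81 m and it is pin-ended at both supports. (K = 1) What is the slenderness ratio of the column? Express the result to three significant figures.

For a square r = a/√12 = 85.4/√12 = 24.65 mm
L_e = K·L = 1 × 1.81 m = 1.810 m = 1810.0 mm
λ = L_e / r_min = 1810.0 / 24.65 = 73.4

λ ≈ 73.4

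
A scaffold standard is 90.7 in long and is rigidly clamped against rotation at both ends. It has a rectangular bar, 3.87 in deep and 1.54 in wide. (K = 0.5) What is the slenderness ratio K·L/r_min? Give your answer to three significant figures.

λ ≈ 102

For a rectangle r_min = b/√12 = 1.54/√12 = 0.4446 in
L_e = K·L = 0.5 × 90.7 = 45.35 in
λ = L_e / r_min = 45.350 / 0.4446 = 102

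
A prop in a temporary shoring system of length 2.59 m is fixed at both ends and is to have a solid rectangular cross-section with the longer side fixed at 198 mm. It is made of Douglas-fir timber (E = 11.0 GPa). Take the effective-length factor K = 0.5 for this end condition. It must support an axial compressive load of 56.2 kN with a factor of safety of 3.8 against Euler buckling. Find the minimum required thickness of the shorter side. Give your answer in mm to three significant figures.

Required P_cr = n·P = 3.8 × 56.2 = 213.6 kN
L_e = K·L = 0.5 × 2.59 = 1.295 m
Required I = P_cr·L_e²/(π²E) = 2.136×10^5 × 1.295² / (π² × 1.10×10^10) = 3.299×10^-6 m⁴
I_req = 3.299×10^6 mm⁴
Rectangle, weak axis: I_min = h·b³/12 with h = 198 mm fixed  ⇒  b = (12I/h)^(1/3) = 58.5 mm

b ≈ 58.5 mm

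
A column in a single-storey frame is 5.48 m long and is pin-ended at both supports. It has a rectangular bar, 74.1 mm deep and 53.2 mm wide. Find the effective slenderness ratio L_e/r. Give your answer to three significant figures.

Buckling occurs about the weak axis: I_min = h·b³/12 with b = 53.2 mm (the shorter side).
I_min = 74.1×53.2³/12 = 9.298×10^5 mm⁴
A = 3.942×10^3 mm²;  r_min = √(I/A) = √(9.298×10^5/3.942×10^3) = 15.36 mm
L_e = K·L = 1 × 5.48 m = 5.480 m = 5480.0 mm
λ = L_e / r_min = 5480.0 / 15.36 = 357

λ ≈ 357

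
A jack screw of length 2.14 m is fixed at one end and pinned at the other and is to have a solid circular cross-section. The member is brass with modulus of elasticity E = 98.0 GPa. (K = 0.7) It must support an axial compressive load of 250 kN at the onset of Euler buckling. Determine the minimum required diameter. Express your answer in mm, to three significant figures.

L_e = K·L = 0.7 × 2.14 = 1.498 m
Required I = P_cr·L_e²/(π²E) = 2.500×10^5 × 1.498² / (π² × 9.80×10^10) = 5.800×10^-7 m⁴
I_req = 5.800×10^5 mm⁴
Solid circle: I = πd⁴/64  ⇒  d = (64I/π)^(1/4) = (64×5.800×10^5/π)^(1/4) = 58.6 mm

d ≈ 58.6 mm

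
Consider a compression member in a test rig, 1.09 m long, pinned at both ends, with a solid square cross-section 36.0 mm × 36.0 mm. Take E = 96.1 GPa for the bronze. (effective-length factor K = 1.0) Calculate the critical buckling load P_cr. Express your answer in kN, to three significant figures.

P_cr ≈ 112 kN

I = a⁴/12 = 36.0⁴/12 = 1.400×10^5 mm⁴
I = 1.400×10^5 mm⁴ = 1.400×10^-7 m⁴
Effective length L_e = K·L = 1 × 1.09 = 1.090 m
P_cr = π²EI / L_e² = π² × 96.1×10⁹ × 1.400×10^-7 / 1.090² = 1.117×10^5 N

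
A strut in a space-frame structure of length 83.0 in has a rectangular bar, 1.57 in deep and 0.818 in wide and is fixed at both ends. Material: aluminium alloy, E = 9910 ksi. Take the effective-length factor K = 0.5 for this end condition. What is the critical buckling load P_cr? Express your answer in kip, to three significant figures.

Buckling occurs about the weak axis: I_min = h·b³/12 with b = 0.818 in (the shorter side).
I_min = 1.57×0.818³/12 = 7.161×10^-2 in⁴
Effective length L_e = K·L = 0.5 × 83.0 = 41.50 in
P_cr = π²EI / L_e² = π² × 9910×10³ × 7.161×10^-2 / 41.50² = 4.067×10^3 lb

P_cr ≈ 4.07 kip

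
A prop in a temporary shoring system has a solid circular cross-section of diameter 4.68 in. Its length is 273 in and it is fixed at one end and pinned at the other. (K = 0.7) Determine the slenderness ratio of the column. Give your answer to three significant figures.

λ ≈ 163

For a solid circle r = d/4 = 4.68/4 = 1.170 in
L_e = K·L = 0.7 × 273 = 191.1 in
λ = L_e / r_min = 191.10 / 1.170 = 163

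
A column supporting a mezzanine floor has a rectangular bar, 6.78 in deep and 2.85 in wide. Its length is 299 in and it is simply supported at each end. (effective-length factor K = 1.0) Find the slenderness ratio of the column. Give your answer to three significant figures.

λ ≈ 363

For a rectangle r_min = b/√12 = 2.85/√12 = 0.8227 in
L_e = K·L = 1 × 299 = 299.0 in
λ = L_e / r_min = 299.00 / 0.8227 = 363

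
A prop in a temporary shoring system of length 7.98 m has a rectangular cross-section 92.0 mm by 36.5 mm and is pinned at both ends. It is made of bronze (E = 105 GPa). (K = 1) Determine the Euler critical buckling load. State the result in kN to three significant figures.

P_cr ≈ 6.07 kN

Buckling occurs about the weak axis: I_min = h·b³/12 with b = 36.5 mm (the shorter side).
I_min = 92.0×36.5³/12 = 3.728×10^5 mm⁴
I = 3.728×10^5 mm⁴ = 3.728×10^-7 m⁴
Effective length L_e = K·L = 1 × 7.98 = 7.980 m
P_cr = π²EI / L_e² = π² × 105×10⁹ × 3.728×10^-7 / 7.980² = 6.067×10^3 N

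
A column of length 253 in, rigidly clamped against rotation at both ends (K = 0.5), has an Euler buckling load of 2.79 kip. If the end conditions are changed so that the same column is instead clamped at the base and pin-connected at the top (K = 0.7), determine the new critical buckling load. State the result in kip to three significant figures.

P_cr ≈ 1.42 kip

P_cr ∝ 1/K², so P_cr,new = P_cr,old × (K_old/K_new)² = 2.79 × (0.5/0.7)²
= 2.79 × 0.5102 = 1.42 kip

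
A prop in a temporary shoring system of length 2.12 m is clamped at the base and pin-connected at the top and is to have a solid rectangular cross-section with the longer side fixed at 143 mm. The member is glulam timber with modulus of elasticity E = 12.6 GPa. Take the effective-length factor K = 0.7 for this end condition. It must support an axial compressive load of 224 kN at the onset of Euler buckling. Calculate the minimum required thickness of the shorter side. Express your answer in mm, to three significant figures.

L_e = K·L = 0.7 × 2.12 = 1.484 m
Required I = P_cr·L_e²/(π²E) = 2.240×10^5 × 1.484² / (π² × 1.26×10^10) = 3.967×10^-6 m⁴
I_req = 3.967×10^6 mm⁴
Rectangle, weak axis: I_min = h·b³/12 with h = 143 mm fixed  ⇒  b = (12I/h)^(1/3) = 69.3 mm

b ≈ 69.3 mm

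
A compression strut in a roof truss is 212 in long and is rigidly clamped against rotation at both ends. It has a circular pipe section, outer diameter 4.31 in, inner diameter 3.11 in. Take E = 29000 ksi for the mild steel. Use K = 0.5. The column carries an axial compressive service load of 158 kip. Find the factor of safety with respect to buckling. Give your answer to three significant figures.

d_o = 4.31 in, d_i = 3.11 in
I = π(d_o⁴ − d_i⁴)/64 = π(4.31⁴ − 3.110⁴)/64 = 12.35 in⁴
Effective length L_e = K·L = 0.5 × 212 = 106.0 in
P_cr = π²EI / L_e² = π² × 29000×10³ × 12.35 / 106.0² = 3.145×10^5 lb
Factor of safety n = P_cr / P = 314.51 / 158 = 1.99

n ≈ 1.99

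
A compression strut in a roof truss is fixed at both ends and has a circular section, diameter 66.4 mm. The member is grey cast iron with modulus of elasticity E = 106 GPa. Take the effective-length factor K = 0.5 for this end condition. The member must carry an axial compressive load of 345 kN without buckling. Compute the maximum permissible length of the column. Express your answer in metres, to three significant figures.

I = πd⁴/64 = π×66.4⁴/64 = 9.542×10^5 mm⁴
I = 9.542×10^-7 m⁴
At the buckling limit P_cr = P = 3.450×10^5 N
From P_cr = π²EI/(K·L)²:  L = (1/K)·√(π²EI/P_cr) = (1/0.5)·√(π²×1.06×10^11×9.542×10^-7/3.450×10^5)
L = 3.40 m

L_max ≈ 3.40 m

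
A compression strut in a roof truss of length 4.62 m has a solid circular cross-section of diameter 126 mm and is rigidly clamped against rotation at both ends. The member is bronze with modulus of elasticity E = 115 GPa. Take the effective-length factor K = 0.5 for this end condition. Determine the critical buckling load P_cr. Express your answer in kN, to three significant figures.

I = πd⁴/64 = π×126⁴/64 = 1.237×10^7 mm⁴
I = 1.237×10^7 mm⁴ = 1.237×10^-5 m⁴
Effective length L_e = K·L = 0.5 × 4.62 = 2.310 m
P_cr = π²EI / L_e² = π² × 115×10⁹ × 1.237×10^-5 / 2.310² = 2.632×10^6 N

P_cr ≈ 2630 kN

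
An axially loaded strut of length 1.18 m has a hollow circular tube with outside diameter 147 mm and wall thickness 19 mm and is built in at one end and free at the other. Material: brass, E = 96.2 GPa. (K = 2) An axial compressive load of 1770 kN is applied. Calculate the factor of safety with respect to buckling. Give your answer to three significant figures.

n ≈ 1.54

Inner diameter d_i = 147 − 2×19 = 109.0 mm
I = π(d_o⁴ − d_i⁴)/64 = π(147⁴ − 109.0⁴)/64 = 1.599×10^7 mm⁴
I = 1.599×10^7 mm⁴ = 1.599×10^-5 m⁴
Effective length L_e = K·L = 2 × 1.18 = 2.360 m
P_cr = π²EI / L_e² = π² × 96.2×10⁹ × 1.599×10^-5 / 2.360² = 2.726×10^6 N
Factor of safety n = P_cr / P = 2726.2 / 1770 = 1.54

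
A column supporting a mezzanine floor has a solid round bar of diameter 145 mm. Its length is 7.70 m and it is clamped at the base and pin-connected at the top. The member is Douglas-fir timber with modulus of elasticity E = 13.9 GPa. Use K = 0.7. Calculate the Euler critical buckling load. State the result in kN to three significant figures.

P_cr ≈ 102 kN

I = πd⁴/64 = π×145⁴/64 = 2.170×10^7 mm⁴
I = 2.170×10^7 mm⁴ = 2.170×10^-5 m⁴
Effective length L_e = K·L = 0.7 × 7.70 = 5.390 m
P_cr = π²EI / L_e² = π² × 13.9×10⁹ × 2.170×10^-5 / 5.390² = 1.025×10^5 N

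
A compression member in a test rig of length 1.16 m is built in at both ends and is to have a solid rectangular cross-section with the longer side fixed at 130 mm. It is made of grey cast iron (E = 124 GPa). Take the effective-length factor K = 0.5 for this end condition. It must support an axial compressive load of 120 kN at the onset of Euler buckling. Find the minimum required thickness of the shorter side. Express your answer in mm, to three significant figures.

L_e = K·L = 0.5 × 1.16 = 0.5800 m
Required I = P_cr·L_e²/(π²E) = 1.200×10^5 × 0.5800² / (π² × 1.24×10^11) = 3.298×10^-8 m⁴
I_req = 3.298×10^4 mm⁴
Rectangle, weak axis: I_min = h·b³/12 with h = 130 mm fixed  ⇒  b = (12I/h)^(1/3) = 14.5 mm

b ≈ 14.5 mm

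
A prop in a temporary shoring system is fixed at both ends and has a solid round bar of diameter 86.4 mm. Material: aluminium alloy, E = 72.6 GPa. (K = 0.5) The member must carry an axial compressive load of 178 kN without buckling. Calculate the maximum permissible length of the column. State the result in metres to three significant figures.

I = πd⁴/64 = π×86.4⁴/64 = 2.735×10^6 mm⁴
I = 2.735×10^-6 m⁴
At the buckling limit P_cr = P = 1.780×10^5 N
From P_cr = π²EI/(K·L)²:  L = (1/K)·√(π²EI/P_cr) = (1/0.5)·√(π²×7.26×10^10×2.735×10^-6/1.780×10^5)
L = 6.64 m

L_max ≈ 6.64 m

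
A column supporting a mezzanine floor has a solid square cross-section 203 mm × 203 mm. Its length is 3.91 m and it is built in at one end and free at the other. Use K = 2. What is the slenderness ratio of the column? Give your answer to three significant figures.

λ ≈ 133

I = a⁴/12 = 203⁴/12 = 1.415×10^8 mm⁴
A = 4.121×10^4 mm²;  r_min = √(I/A) = √(1.415×10^8/4.121×10^4) = 58.60 mm
L_e = K·L = 2 × 3.91 m = 7.820 m = 7820.0 mm
λ = L_e / r_min = 7820.0 / 58.60 = 133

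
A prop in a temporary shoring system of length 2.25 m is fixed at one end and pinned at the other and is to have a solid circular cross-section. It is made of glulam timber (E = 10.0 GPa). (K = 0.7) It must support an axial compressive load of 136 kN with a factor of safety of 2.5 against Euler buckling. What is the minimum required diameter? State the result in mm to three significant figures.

d ≈ 115 mm

Required P_cr = n·P = 2.5 × 136 = 340.0 kN
L_e = K·L = 0.7 × 2.25 = 1.575 m
Required I = P_cr·L_e²/(π²E) = 3.400×10^5 × 1.575² / (π² × 1.00×10^10) = 8.546×10^-6 m⁴
I_req = 8.546×10^6 mm⁴
Solid circle: I = πd⁴/64  ⇒  d = (64I/π)^(1/4) = (64×8.546×10^6/π)^(1/4) = 115 mm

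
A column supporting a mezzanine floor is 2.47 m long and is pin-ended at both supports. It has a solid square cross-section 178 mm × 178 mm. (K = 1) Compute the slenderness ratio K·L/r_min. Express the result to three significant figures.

For a square r = a/√12 = 178/√12 = 51.38 mm
L_e = K·L = 1 × 2.47 m = 2.470 m = 2470.0 mm
λ = L_e / r_min = 2470.0 / 51.38 = 48.1

λ ≈ 48.1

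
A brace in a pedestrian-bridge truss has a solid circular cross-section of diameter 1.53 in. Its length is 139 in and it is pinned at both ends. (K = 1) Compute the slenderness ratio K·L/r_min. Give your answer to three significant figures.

For a solid circle r = d/4 = 1.53/4 = 0.3825 in
L_e = K·L = 1 × 139 = 139.0 in
λ = L_e / r_min = 139.00 / 0.3825 = 363

λ ≈ 363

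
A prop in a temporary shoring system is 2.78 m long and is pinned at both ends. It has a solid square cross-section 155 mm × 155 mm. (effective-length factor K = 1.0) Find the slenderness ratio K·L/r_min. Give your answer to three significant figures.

For a square r = a/√12 = 155/√12 = 44.74 mm
L_e = K·L = 1 × 2.78 m = 2.780 m = 2780.0 mm
λ = L_e / r_min = 2780.0 / 44.74 = 62.1

λ ≈ 62.1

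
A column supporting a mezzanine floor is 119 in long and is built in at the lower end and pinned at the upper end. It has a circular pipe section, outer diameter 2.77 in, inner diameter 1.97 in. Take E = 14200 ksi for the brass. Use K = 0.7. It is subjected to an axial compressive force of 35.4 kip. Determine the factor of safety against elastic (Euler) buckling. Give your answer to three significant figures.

n ≈ 1.23

d_o = 2.77 in, d_i = 1.97 in
I = π(d_o⁴ − d_i⁴)/64 = π(2.77⁴ − 1.970⁴)/64 = 2.151 in⁴
Effective length L_e = K·L = 0.7 × 119 = 83.30 in
P_cr = π²EI / L_e² = π² × 14200×10³ × 2.151 / 83.30² = 4.344×10^4 lb
Factor of safety n = P_cr / P = 43.437 / 35.4 = 1.23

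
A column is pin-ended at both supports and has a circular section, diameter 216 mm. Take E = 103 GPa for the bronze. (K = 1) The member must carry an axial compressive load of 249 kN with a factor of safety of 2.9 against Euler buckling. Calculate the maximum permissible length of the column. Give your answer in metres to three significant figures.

L_max ≈ 12.3 m

I = πd⁴/64 = π×216⁴/64 = 1.069×10^8 mm⁴
I = 1.069×10^-4 m⁴
Required critical load P_cr = n·P = 2.9 × 249 = 722.1 kN = 7.221×10^5 N
From P_cr = π²EI/(K·L)²:  L = (1/K)·√(π²EI/P_cr) = (1/1)·√(π²×1.03×10^11×1.069×10^-4/7.221×10^5)
L = 12.3 m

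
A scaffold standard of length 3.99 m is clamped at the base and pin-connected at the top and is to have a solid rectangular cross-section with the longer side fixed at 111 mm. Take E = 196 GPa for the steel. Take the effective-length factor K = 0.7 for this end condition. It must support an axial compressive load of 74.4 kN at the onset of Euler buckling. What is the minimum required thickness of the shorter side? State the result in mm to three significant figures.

b ≈ 31.9 mm

L_e = K·L = 0.7 × 3.99 = 2.793 m
Required I = P_cr·L_e²/(π²E) = 7.440×10^4 × 2.793² / (π² × 1.96×10^11) = 3.000×10^-7 m⁴
I_req = 3.000×10^5 mm⁴
Rectangle, weak axis: I_min = h·b³/12 with h = 111 mm fixed  ⇒  b = (12I/h)^(1/3) = 31.9 mm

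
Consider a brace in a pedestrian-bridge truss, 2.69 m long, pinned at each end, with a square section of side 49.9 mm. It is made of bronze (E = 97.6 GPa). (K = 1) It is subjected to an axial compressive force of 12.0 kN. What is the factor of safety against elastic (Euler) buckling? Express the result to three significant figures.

I = a⁴/12 = 49.9⁴/12 = 5.167×10^5 mm⁴
I = 5.167×10^5 mm⁴ = 5.167×10^-7 m⁴
Effective length L_e = K·L = 1 × 2.69 = 2.690 m
P_cr = π²EI / L_e² = π² × 97.6×10⁹ × 5.167×10^-7 / 2.690² = 6.878×10^4 N
Factor of safety n = P_cr / P = 68.781 / 12.0 = 5.73

n ≈ 5.73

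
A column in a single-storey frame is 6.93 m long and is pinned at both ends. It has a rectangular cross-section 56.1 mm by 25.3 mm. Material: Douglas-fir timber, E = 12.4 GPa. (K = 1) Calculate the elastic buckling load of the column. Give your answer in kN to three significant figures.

P_cr ≈ 0.193 kN

Buckling occurs about the weak axis: I_min = h·b³/12 with b = 25.3 mm (the shorter side).
I_min = 56.1×25.3³/12 = 7.571×10^4 mm⁴
I = 7.571×10^4 mm⁴ = 7.571×10^-8 m⁴
Effective length L_e = K·L = 1 × 6.93 = 6.930 m
P_cr = π²EI / L_e² = π² × 12.4×10⁹ × 7.571×10^-8 / 6.930² = 192.9 N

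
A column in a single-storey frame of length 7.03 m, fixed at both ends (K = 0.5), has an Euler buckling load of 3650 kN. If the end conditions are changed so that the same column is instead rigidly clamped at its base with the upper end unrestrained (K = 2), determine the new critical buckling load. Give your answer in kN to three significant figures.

P_cr ∝ 1/K², so P_cr,new = P_cr,old × (K_old/K_new)² = 3650 × (0.5/2)²
= 3650 × 0.06250 = 228 kN

P_cr ≈ 228 kN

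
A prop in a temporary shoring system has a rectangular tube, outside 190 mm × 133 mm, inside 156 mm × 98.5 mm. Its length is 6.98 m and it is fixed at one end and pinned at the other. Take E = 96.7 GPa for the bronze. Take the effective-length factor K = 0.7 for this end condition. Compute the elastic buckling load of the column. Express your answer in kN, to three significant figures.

Weak-axis I_min = (h_o·b_o³ − h_i·b_i³)/12 with b_o = 133, b_i = 98.50 mm (shorter outer/inner sides).
I_min = (190×133³ − 156.0×98.50³)/12 = 2.483×10^7 mm⁴
I = 2.483×10^7 mm⁴ = 2.483×10^-5 m⁴
Effective length L_e = K·L = 0.7 × 6.98 = 4.886 m
P_cr = π²EI / L_e² = π² × 96.7×10⁹ × 2.483×10^-5 / 4.886² = 9.925×10^5 N

P_cr ≈ 993 kN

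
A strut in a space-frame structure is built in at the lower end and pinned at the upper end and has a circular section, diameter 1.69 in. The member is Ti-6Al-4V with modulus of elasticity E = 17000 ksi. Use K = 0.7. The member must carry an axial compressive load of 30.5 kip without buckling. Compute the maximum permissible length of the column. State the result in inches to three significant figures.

L_max ≈ 67.0 in

I = πd⁴/64 = π×1.69⁴/64 = 0.4004 in⁴
At the buckling limit P_cr = P = 3.050×10^4 lb
From P_cr = π²EI/(K·L)²:  L = (1/K)·√(π²EI/P_cr) = (1/0.7)·√(π²×1.70×10^7×0.4004/3.050×10^4)
L = 67.0 in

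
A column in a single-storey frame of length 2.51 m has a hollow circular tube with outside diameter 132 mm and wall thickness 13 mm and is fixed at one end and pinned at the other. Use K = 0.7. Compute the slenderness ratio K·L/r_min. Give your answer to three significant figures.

λ ≈ 41.5

Inner diameter d_i = 132 − 2×13 = 106.0 mm
I = π(d_o⁴ − d_i⁴)/64 = π(132⁴ − 106.0⁴)/64 = 8.706×10^6 mm⁴
A = 4.860×10^3 mm²;  r_min = √(I/A) = √(8.706×10^6/4.860×10^3) = 42.32 mm
L_e = K·L = 0.7 × 2.51 m = 1.757 m = 1757.0 mm
λ = L_e / r_min = 1757.0 / 42.32 = 41.5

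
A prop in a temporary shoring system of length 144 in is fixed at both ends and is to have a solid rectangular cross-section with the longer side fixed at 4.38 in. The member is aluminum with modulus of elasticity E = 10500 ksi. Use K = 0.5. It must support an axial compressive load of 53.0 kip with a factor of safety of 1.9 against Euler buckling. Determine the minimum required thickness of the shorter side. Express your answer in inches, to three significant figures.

Required P_cr = n·P = 1.9 × 53.0 = 100.7 kip
L_e = K·L = 0.5 × 144 = 72.00 in
Required I = P_cr·L_e²/(π²E) = 1.007×10^5 × 72.00² / (π² × 1.05×10^7) = 5.037 in⁴
Rectangle, weak axis: I_min = h·b³/12 with h = 4.38 in fixed  ⇒  b = (12I/h)^(1/3) = 2.40 in

b ≈ 2.40 in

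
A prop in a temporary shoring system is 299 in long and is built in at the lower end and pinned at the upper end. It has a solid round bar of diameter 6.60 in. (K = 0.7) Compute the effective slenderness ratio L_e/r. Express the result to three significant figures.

λ ≈ 127

For a solid circle r = d/4 = 6.60/4 = 1.650 in
L_e = K·L = 0.7 × 299 = 209.3 in
λ = L_e / r_min = 209.30 / 1.650 = 127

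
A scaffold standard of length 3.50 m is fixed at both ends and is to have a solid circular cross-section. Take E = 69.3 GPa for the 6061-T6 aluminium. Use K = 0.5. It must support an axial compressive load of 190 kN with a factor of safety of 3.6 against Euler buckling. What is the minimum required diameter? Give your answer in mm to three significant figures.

d ≈ 88.9 mm

Required P_cr = n·P = 3.6 × 190 = 684.0 kN
L_e = K·L = 0.5 × 3.50 = 1.750 m
Required I = P_cr·L_e²/(π²E) = 6.840×10^5 × 1.750² / (π² × 6.93×10^10) = 3.063×10^-6 m⁴
I_req = 3.063×10^6 mm⁴
Solid circle: I = πd⁴/64  ⇒  d = (64I/π)^(1/4) = (64×3.063×10^6/π)^(1/4) = 88.9 mm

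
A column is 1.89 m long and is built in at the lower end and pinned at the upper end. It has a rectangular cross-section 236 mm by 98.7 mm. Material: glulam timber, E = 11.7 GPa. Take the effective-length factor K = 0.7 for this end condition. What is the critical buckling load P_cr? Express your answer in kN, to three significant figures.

Buckling occurs about the weak axis: I_min = h·b³/12 with b = 98.7 mm (the shorter side).
I_min = 236×98.7³/12 = 1.891×10^7 mm⁴
I = 1.891×10^7 mm⁴ = 1.891×10^-5 m⁴
Effective length L_e = K·L = 0.7 × 1.89 = 1.323 m
P_cr = π²EI / L_e² = π² × 11.7×10⁹ × 1.891×10^-5 / 1.323² = 1.248×10^6 N

P_cr ≈ 1250 kN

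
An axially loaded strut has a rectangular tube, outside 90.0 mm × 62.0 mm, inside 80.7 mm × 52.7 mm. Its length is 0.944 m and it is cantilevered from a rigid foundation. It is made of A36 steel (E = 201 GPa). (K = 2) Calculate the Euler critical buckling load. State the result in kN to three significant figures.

Weak-axis I_min = (h_o·b_o³ − h_i·b_i³)/12 with b_o = 62.0, b_i = 52.70 mm (shorter outer/inner sides).
I_min = (90.0×62.0³ − 80.70×52.70³)/12 = 8.032×10^5 mm⁴
I = 8.032×10^5 mm⁴ = 8.032×10^-7 m⁴
Effective length L_e = K·L = 2 × 0.944 = 1.888 m
P_cr = π²EI / L_e² = π² × 201×10⁹ × 8.032×10^-7 / 1.888² = 4.470×10^5 N

P_cr ≈ 447 kN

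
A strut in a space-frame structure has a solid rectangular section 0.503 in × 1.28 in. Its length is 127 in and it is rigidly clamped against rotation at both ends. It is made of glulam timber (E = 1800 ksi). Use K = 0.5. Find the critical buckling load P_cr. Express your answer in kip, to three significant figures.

P_cr ≈ 0.0598 kip

Buckling occurs about the weak axis: I_min = h·b³/12 with b = 0.503 in (the shorter side).
I_min = 1.28×0.503³/12 = 1.357×10^-2 in⁴
Effective length L_e = K·L = 0.5 × 127 = 63.50 in
P_cr = π²EI / L_e² = π² × 1800×10³ × 1.357×10^-2 / 63.50² = 59.81 lb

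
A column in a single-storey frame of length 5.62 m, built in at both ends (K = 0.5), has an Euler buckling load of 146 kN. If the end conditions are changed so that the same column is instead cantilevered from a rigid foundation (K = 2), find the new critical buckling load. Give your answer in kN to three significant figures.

P_cr ∝ 1/K², so P_cr,new = P_cr,old × (K_old/K_new)² = 146 × (0.5/2)²
= 146 × 0.06250 = 9.12 kN

P_cr ≈ 9.12 kN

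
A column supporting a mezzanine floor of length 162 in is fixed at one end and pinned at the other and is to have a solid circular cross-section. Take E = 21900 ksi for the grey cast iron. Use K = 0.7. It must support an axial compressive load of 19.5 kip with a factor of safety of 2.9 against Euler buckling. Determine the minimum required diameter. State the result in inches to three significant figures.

d ≈ 2.88 in

Required P_cr = n·P = 2.9 × 19.5 = 56.55 kip
L_e = K·L = 0.7 × 162 = 113.4 in
Required I = P_cr·L_e²/(π²E) = 5.655×10^4 × 113.4² / (π² × 2.19×10^7) = 3.364 in⁴
Solid circle: I = πd⁴/64  ⇒  d = (64I/π)^(1/4) = (64×3.364/π)^(1/4) = 2.88 in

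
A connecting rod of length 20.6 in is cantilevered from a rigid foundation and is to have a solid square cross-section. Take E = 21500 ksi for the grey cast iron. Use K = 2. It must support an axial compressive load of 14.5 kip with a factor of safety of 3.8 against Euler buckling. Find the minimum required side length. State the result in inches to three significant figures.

Required P_cr = n·P = 3.8 × 14.5 = 55.10 kip
L_e = K·L = 2 × 20.6 = 41.20 in
Required I = P_cr·L_e²/(π²E) = 5.510×10^4 × 41.20² / (π² × 2.15×10^7) = 0.4408 in⁴
Solid square: I = a⁴/12  ⇒  a = (12I)^(1/4) = (12×0.4408)^(1/4) = 1.52 in

a ≈ 1.52 in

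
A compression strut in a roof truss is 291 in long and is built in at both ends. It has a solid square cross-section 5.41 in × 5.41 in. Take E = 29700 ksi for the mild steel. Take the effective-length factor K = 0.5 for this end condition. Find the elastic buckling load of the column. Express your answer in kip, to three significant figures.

P_cr ≈ 988 kip

I = a⁴/12 = 5.41⁴/12 = 71.39 in⁴
Effective length L_e = K·L = 0.5 × 291 = 145.5 in
P_cr = π²EI / L_e² = π² × 29700×10³ × 71.39 / 145.5² = 9.884×10^5 lb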